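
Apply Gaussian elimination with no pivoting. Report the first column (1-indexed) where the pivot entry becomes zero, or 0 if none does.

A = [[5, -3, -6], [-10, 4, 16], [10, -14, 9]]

Naive forward elimination:
R2 <- R2 - (-2)*R1:  [  0  -2   4 ]
R3 <- R3 - (2)*R1:  [  0  -8  21 ]
R3 <- R3 - (4)*R2:  [ 0  0  5 ]
All pivots nonzero; naive elimination completes without hitting a zero pivot.

first zero-pivot column = 0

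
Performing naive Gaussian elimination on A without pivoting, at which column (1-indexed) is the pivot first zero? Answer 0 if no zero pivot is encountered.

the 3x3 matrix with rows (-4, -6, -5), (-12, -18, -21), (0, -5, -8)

Naive forward elimination:
R2 <- R2 - (3)*R1:  [  0   0  -6 ]
Matrix at this point:
[ -4  -6  -5 ]
[  0   0  -6 ]
[  0  -5  -8 ]
Pivot entry (2,2) is zero but row 3 has -5 in column 2 -> naive elimination stops; a row interchange (e.g. R2 <-> R3) would be required here.

first zero-pivot column = 2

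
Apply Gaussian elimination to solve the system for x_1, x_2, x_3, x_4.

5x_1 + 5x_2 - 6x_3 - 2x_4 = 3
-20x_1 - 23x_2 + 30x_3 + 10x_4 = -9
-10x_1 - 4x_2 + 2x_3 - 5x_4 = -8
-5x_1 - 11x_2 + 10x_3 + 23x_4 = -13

(0, 3, 2, 0)

Forward elimination on [A|b]:
R2 <- R2 - (-4)*R1:  [  0  -3   6   2   3 ]
R3 <- R3 - (-2)*R1:  [   0    6  -10   -9   -2 ]
R4 <- R4 - (-1)*R1:  [   0   -6    4   21  -10 ]
R3 <- R3 - (-2)*R2:  [  0   0   2  -5   4 ]
R4 <- R4 - (2)*R2:  [   0    0   -8   17  -16 ]
R4 <- R4 - (-4)*R3:  [  0   0   0  -3   0 ]
Row echelon form:
[ 5   5  -6  -2  |  3 ]
[ 0  -3   6   2  |  3 ]
[ 0   0   2  -5  |  4 ]
[ 0   0   0  -3  |  0 ]
Back-substitution:
x_4 = (0) / -3 = 0
x_3 = (4 - (-5)*(0)) / 2 = 2
x_2 = (3 - (6)*(2) - (2)*(0)) / -3 = 3
x_1 = (3 - (5)*(3) - (-6)*(2) - (-2)*(0)) / 5 = 0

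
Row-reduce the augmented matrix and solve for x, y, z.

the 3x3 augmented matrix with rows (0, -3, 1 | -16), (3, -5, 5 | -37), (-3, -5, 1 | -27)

Forward elimination on [A|b]:
R1 <-> R2   (pivot in column 1 was zero)
[  3  -5  5  -37 ]
[  0  -3  1  -16 ]
[ -3  -5  1  -27 ]
R3 <- R3 - (-1)*R1:  [   0  -10    6  -64 ]
R3 <- R3 - (10/3)*R2:  [     0      0    8/3  -32/3 ]
Row echelon form:
[ 3  -5    5  |    -37 ]
[ 0  -3    1  |    -16 ]
[ 0   0  8/3  |  -32/3 ]
Back-substitution:
z = (-32/3) / (8/3) = -4
y = (-16 - (1)*(-4)) / -3 = 4
x = (-37 - (-5)*(4) - (5)*(-4)) / 3 = 1

(1, 4, -4)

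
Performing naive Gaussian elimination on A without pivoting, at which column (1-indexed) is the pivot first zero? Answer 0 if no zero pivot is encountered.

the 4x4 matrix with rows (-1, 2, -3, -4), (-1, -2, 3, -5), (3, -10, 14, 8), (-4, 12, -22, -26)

first zero-pivot column = 0

Naive forward elimination:
R2 <- R2 - (1)*R1:  [  0  -4   6  -1 ]
R3 <- R3 - (-3)*R1:  [  0  -4   5  -4 ]
R4 <- R4 - (4)*R1:  [   0    4  -10  -10 ]
R3 <- R3 - (1)*R2:  [  0   0  -1  -3 ]
R4 <- R4 - (-1)*R2:  [   0    0   -4  -11 ]
R4 <- R4 - (4)*R3:  [ 0  0  0  1 ]
All pivots nonzero; naive elimination completes without hitting a zero pivot.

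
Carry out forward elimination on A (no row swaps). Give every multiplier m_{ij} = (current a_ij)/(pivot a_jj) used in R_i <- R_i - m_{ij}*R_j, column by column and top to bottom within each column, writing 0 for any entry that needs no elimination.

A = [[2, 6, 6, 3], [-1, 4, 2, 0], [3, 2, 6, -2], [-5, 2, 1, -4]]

multipliers: -1/2, 3/2, -5/2, -1, 17/7, 27/14

Forward elimination:
R2 <- R2 - (-1/2)*R1:  [   0    7    5  3/2 ]
R3 <- R3 - (3/2)*R1:  [     0     -7     -3  -13/2 ]
R4 <- R4 - (-5/2)*R1:  [   0   17   16  7/2 ]
R3 <- R3 - (-1)*R2:  [  0   0   2  -5 ]
R4 <- R4 - (17/7)*R2:  [    0     0  27/7  -1/7 ]
R4 <- R4 - (27/14)*R3:  [    0     0     0  19/2 ]
Multipliers (in order of application): m_{21} = -1/2, m_{31} = 3/2, m_{41} = -5/2, m_{32} = -1, m_{42} = 17/7, m_{43} = 27/14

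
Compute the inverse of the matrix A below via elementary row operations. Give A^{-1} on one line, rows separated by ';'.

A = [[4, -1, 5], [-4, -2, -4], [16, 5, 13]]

Gauss-Jordan on [A | I]:
R1 <- (1/4)*R1:  [    1  -1/4   5/4  |   1/4     0     0 ]
R2 <- R2 - (-4)*R1:  [  0  -3   1  |   1   1   0 ]
R3 <- R3 - (16)*R1:  [  0   9  -7  |  -4   0   1 ]
R2 <- (1/-3)*R2:  [    0     1  -1/3  |  -1/3  -1/3     0 ]
R1 <- R1 - (-1/4)*R2:  [     1      0    7/6  |    1/6  -1/12      0 ]
R3 <- R3 - (9)*R2:  [  0   0  -4  |  -1   3   1 ]
R3 <- (1/-4)*R3:  [    0     0     1  |   1/4  -3/4  -1/4 ]
R1 <- R1 - (7/6)*R3:  [     1      0      0  |   -1/8  19/24   7/24 ]
R2 <- R2 - (-1/3)*R3:  [     0      1      0  |   -1/4  -7/12  -1/12 ]
Right block of [I | A^{-1}] is the inverse:
[ -1/8  19/24   7/24 ]
[ -1/4  -7/12  -1/12 ]
[  1/4   -3/4   -1/4 ]

inverse = [-1/8 19/24 7/24; -1/4 -7/12 -1/12; 1/4 -3/4 -1/4]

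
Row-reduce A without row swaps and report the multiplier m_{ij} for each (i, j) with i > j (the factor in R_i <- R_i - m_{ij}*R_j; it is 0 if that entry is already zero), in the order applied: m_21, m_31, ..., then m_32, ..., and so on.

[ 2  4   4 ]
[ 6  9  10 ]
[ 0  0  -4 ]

multipliers: 3, 0, 0

Forward elimination:
R2 <- R2 - (3)*R1:  [  0  -3  -2 ]
R3: entry in column 1 is already 0 -> m_{31} = 0 (no row operation needed)
R3: entry in column 2 is already 0 -> m_{32} = 0 (no row operation needed)
Multipliers (in order of application): m_{21} = 3, m_{31} = 0, m_{32} = 0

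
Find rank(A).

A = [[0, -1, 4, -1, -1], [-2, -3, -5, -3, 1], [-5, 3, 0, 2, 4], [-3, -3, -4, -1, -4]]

rank(A) = 4

Row reduction:
R1 <-> R2   (pivot in column 1 was zero)
[ -2  -3  -5  -3   1 ]
[  0  -1   4  -1  -1 ]
[ -5   3   0   2   4 ]
[ -3  -3  -4  -1  -4 ]
R3 <- R3 - (5/2)*R1:  [    0  21/2  25/2  19/2   3/2 ]
R4 <- R4 - (3/2)*R1:  [     0    3/2    7/2    7/2  -11/2 ]
R3 <- R3 - (-21/2)*R2:  [     0      0  109/2     -1     -9 ]
R4 <- R4 - (-3/2)*R2:  [    0     0  19/2     2    -7 ]
R4 <- R4 - (19/109)*R3:  [        0         0         0   237/109  -592/109 ]
Row echelon form:
[ -2  -3     -5       -3         1 ]
[  0  -1      4       -1        -1 ]
[  0   0  109/2       -1        -9 ]
[  0   0      0  237/109  -592/109 ]
Nonzero rows / pivot columns: 4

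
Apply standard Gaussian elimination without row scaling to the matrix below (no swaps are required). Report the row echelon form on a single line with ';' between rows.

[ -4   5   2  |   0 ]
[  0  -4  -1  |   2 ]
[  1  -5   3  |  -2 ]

REF = [-4 5 2 0; 0 -4 -1 2; 0 0 71/16 -31/8]

Forward elimination:
R3 <- R3 - (-1/4)*R1:  [     0  -15/4    7/2     -2 ]
R3 <- R3 - (15/16)*R2:  [     0      0  71/16  -31/8 ]
Row echelon form:
[ -4   5      2  |      0 ]
[  0  -4     -1  |      2 ]
[  0   0  71/16  |  -31/8 ]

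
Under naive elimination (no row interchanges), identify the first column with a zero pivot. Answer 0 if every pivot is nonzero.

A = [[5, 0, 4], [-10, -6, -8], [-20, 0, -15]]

first zero-pivot column = 0

Naive forward elimination:
R2 <- R2 - (-2)*R1:  [  0  -6   0 ]
R3 <- R3 - (-4)*R1:  [ 0  0  1 ]
All pivots nonzero; naive elimination completes without hitting a zero pivot.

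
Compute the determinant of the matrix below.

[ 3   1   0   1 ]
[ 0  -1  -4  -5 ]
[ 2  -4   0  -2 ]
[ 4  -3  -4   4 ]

det(A) = -536

Forward elimination:
R3 <- R3 - (2/3)*R1:  [     0  -14/3      0   -8/3 ]
R4 <- R4 - (4/3)*R1:  [     0  -13/3     -4    8/3 ]
R3 <- R3 - (14/3)*R2:  [    0     0  56/3  62/3 ]
R4 <- R4 - (13/3)*R2:  [    0     0  40/3  73/3 ]
R4 <- R4 - (5/7)*R3:  [    0     0     0  67/7 ]
Upper-triangular form:
[ 3   1     0     1 ]
[ 0  -1    -4    -5 ]
[ 0   0  56/3  62/3 ]
[ 0   0     0  67/7 ]
det(A) = (-1)^0 * (3) * (-1) * (56/3) * (67/7) = -536  (0 row swaps -> sign +1)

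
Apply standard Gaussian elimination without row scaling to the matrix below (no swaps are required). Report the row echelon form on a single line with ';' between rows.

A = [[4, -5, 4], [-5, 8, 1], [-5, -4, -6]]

Forward elimination:
R2 <- R2 - (-5/4)*R1:  [   0  7/4    6 ]
R3 <- R3 - (-5/4)*R1:  [     0  -41/4     -1 ]
R3 <- R3 - (-41/7)*R2:  [     0      0  239/7 ]
Row echelon form:
[ 4   -5      4 ]
[ 0  7/4      6 ]
[ 0    0  239/7 ]

REF = [4 -5 4; 0 7/4 6; 0 0 239/7]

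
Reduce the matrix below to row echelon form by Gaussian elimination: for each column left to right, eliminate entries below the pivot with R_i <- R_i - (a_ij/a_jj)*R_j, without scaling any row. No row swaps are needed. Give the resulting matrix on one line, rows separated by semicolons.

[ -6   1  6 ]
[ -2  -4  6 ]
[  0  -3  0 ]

REF = [-6 1 6; 0 -13/3 4; 0 0 -36/13]

Forward elimination:
R2 <- R2 - (1/3)*R1:  [     0  -13/3      4 ]
R3 <- R3 - (9/13)*R2:  [      0       0  -36/13 ]
Row echelon form:
[ -6      1       6 ]
[  0  -13/3       4 ]
[  0      0  -36/13 ]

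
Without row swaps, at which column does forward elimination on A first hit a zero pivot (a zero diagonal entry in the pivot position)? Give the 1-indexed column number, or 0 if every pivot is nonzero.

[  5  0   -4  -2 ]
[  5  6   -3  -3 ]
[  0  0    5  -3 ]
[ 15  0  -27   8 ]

Naive forward elimination:
R2 <- R2 - (1)*R1:  [  0   6   1  -1 ]
R4 <- R4 - (3)*R1:  [   0    0  -15   14 ]
R4 <- R4 - (-3)*R3:  [ 0  0  0  5 ]
All pivots nonzero; naive elimination completes without hitting a zero pivot.

first zero-pivot column = 0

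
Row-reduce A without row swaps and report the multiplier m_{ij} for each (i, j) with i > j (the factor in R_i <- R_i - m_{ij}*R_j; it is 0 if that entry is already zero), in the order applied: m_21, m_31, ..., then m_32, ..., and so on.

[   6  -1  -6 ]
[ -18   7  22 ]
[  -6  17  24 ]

multipliers: -3, -1, 4

Forward elimination:
R2 <- R2 - (-3)*R1:  [ 0  4  4 ]
R3 <- R3 - (-1)*R1:  [  0  16  18 ]
R3 <- R3 - (4)*R2:  [ 0  0  2 ]
Multipliers (in order of application): m_{21} = -3, m_{31} = -1, m_{32} = 4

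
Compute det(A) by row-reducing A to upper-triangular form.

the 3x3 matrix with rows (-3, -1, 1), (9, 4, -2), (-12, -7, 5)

Forward elimination:
R2 <- R2 - (-3)*R1:  [ 0  1  1 ]
R3 <- R3 - (4)*R1:  [  0  -3   1 ]
R3 <- R3 - (-3)*R2:  [ 0  0  4 ]
Upper-triangular form:
[ -3  -1  1 ]
[  0   1  1 ]
[  0   0  4 ]
det(A) = (-1)^0 * (-3) * (1) * (4) = -12  (0 row swaps -> sign +1)

det(A) = -12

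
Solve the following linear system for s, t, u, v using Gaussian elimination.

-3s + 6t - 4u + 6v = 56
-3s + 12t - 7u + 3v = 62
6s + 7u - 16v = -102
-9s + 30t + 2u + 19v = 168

Forward elimination on [A|b]:
R2 <- R2 - (1)*R1:  [  0   6  -3  -3   6 ]
R3 <- R3 - (-2)*R1:  [  0  12  -1  -4  10 ]
R4 <- R4 - (3)*R1:  [  0  12  14   1   0 ]
R3 <- R3 - (2)*R2:  [  0   0   5   2  -2 ]
R4 <- R4 - (2)*R2:  [   0    0   20    7  -12 ]
R4 <- R4 - (4)*R3:  [  0   0   0  -1  -4 ]
Row echelon form:
[ -3  6  -4   6  |  56 ]
[  0  6  -3  -3  |   6 ]
[  0  0   5   2  |  -2 ]
[  0  0   0  -1  |  -4 ]
Back-substitution:
v = (-4) / -1 = 4
u = (-2 - (2)*(4)) / 5 = -2
t = (6 - (-3)*(-2) - (-3)*(4)) / 6 = 2
s = (56 - (6)*(2) - (-4)*(-2) - (6)*(4)) / -3 = -4

(-4, 2, -2, 4)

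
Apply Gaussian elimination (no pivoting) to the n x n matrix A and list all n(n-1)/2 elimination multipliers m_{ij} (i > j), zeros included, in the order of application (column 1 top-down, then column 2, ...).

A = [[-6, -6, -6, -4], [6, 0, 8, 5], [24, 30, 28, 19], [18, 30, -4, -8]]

multipliers: -1, -4, -3, -1, -2, -3

Forward elimination:
R2 <- R2 - (-1)*R1:  [  0  -6   2   1 ]
R3 <- R3 - (-4)*R1:  [ 0  6  4  3 ]
R4 <- R4 - (-3)*R1:  [   0   12  -22  -20 ]
R3 <- R3 - (-1)*R2:  [ 0  0  6  4 ]
R4 <- R4 - (-2)*R2:  [   0    0  -18  -18 ]
R4 <- R4 - (-3)*R3:  [  0   0   0  -6 ]
Multipliers (in order of application): m_{21} = -1, m_{31} = -4, m_{41} = -3, m_{32} = -1, m_{42} = -2, m_{43} = -3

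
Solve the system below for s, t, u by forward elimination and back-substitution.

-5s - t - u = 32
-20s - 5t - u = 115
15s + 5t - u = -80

(-5, -2, -5)

Forward elimination on [A|b]:
R2 <- R2 - (4)*R1:  [   0   -1    3  -13 ]
R3 <- R3 - (-3)*R1:  [  0   2  -4  16 ]
R3 <- R3 - (-2)*R2:  [   0    0    2  -10 ]
Row echelon form:
[ -5  -1  -1  |   32 ]
[  0  -1   3  |  -13 ]
[  0   0   2  |  -10 ]
Back-substitution:
u = (-10) / 2 = -5
t = (-13 - (3)*(-5)) / -1 = -2
s = (32 - (-1)*(-2) - (-1)*(-5)) / -5 = -5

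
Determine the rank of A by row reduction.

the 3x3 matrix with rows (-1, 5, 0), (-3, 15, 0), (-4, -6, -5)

Row reduction:
R2 <- R2 - (3)*R1:  [ 0  0  0 ]
R3 <- R3 - (4)*R1:  [   0  -26   -5 ]
R2 <-> R3   (pivot in column 2 was zero)
[ -1    5   0 ]
[  0  -26  -5 ]
[  0    0   0 ]
Row echelon form:
[ -1    5   0 ]
[  0  -26  -5 ]
[  0    0   0 ]
Nonzero rows / pivot columns: 2

rank(A) = 2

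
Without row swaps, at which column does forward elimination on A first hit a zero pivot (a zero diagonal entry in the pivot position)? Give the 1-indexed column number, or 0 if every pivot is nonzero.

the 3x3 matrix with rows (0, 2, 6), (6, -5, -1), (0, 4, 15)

Naive forward elimination:
Pivot entry (1,1) is zero but row 2 has 6 in column 1 -> naive elimination stops; a row interchange (e.g. R1 <-> R2) would be required here.

first zero-pivot column = 1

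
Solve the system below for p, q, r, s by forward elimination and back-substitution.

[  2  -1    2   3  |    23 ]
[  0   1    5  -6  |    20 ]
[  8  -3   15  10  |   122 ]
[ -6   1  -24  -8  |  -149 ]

Forward elimination on [A|b]:
R3 <- R3 - (4)*R1:  [  0   1   7  -2  30 ]
R4 <- R4 - (-3)*R1:  [   0   -2  -18    1  -80 ]
R3 <- R3 - (1)*R2:  [  0   0   2   4  10 ]
R4 <- R4 - (-2)*R2:  [   0    0   -8  -11  -40 ]
R4 <- R4 - (-4)*R3:  [ 0  0  0  5  0 ]
Row echelon form:
[ 2  -1  2   3  |  23 ]
[ 0   1  5  -6  |  20 ]
[ 0   0  2   4  |  10 ]
[ 0   0  0   5  |   0 ]
Back-substitution:
s = (0) / 5 = 0
r = (10 - (4)*(0)) / 2 = 5
q = (20 - (5)*(5) - (-6)*(0)) / 1 = -5
p = (23 - (-1)*(-5) - (2)*(5) - (3)*(0)) / 2 = 4

(4, -5, 5, 0)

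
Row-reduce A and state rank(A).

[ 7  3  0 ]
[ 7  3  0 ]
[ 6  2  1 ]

Row reduction:
R2 <- R2 - (1)*R1:  [ 0  0  0 ]
R3 <- R3 - (6/7)*R1:  [    0  -4/7     1 ]
R2 <-> R3   (pivot in column 2 was zero)
[ 7     3  0 ]
[ 0  -4/7  1 ]
[ 0     0  0 ]
Row echelon form:
[ 7     3  0 ]
[ 0  -4/7  1 ]
[ 0     0  0 ]
Nonzero rows / pivot columns: 2

rank(A) = 2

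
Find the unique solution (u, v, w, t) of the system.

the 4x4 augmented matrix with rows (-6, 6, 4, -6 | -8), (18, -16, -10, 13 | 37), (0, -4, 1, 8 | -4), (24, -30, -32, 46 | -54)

Forward elimination on [A|b]:
R2 <- R2 - (-3)*R1:  [  0   2   2  -5  13 ]
R4 <- R4 - (-4)*R1:  [   0   -6  -16   22  -86 ]
R3 <- R3 - (-2)*R2:  [  0   0   5  -2  22 ]
R4 <- R4 - (-3)*R2:  [   0    0  -10    7  -47 ]
R4 <- R4 - (-2)*R3:  [  0   0   0   3  -3 ]
Row echelon form:
[ -6  6  4  -6  |  -8 ]
[  0  2  2  -5  |  13 ]
[  0  0  5  -2  |  22 ]
[  0  0  0   3  |  -3 ]
Back-substitution:
t = (-3) / 3 = -1
w = (22 - (-2)*(-1)) / 5 = 4
v = (13 - (2)*(4) - (-5)*(-1)) / 2 = 0
u = (-8 - (6)*(0) - (4)*(4) - (-6)*(-1)) / -6 = 5

(5, 0, 4, -1)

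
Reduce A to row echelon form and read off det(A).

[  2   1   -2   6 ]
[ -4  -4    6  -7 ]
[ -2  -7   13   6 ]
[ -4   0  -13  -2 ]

Forward elimination:
R2 <- R2 - (-2)*R1:  [  0  -2   2   5 ]
R3 <- R3 - (-1)*R1:  [  0  -6  11  12 ]
R4 <- R4 - (-2)*R1:  [   0    2  -17   10 ]
R3 <- R3 - (3)*R2:  [  0   0   5  -3 ]
R4 <- R4 - (-1)*R2:  [   0    0  -15   15 ]
R4 <- R4 - (-3)*R3:  [ 0  0  0  6 ]
Upper-triangular form:
[ 2   1  -2   6 ]
[ 0  -2   2   5 ]
[ 0   0   5  -3 ]
[ 0   0   0   6 ]
det(A) = (-1)^0 * (2) * (-2) * (5) * (6) = -120  (0 row swaps -> sign +1)

det(A) = -120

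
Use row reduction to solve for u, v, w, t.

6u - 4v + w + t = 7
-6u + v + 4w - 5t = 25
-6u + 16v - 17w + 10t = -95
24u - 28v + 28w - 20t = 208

(3, 3, 5, -4)

Forward elimination on [A|b]:
R2 <- R2 - (-1)*R1:  [  0  -3   5  -4  32 ]
R3 <- R3 - (-1)*R1:  [   0   12  -16   11  -88 ]
R4 <- R4 - (4)*R1:  [   0  -12   24  -24  180 ]
R3 <- R3 - (-4)*R2:  [  0   0   4  -5  40 ]
R4 <- R4 - (4)*R2:  [  0   0   4  -8  52 ]
R4 <- R4 - (1)*R3:  [  0   0   0  -3  12 ]
Row echelon form:
[ 6  -4  1   1  |   7 ]
[ 0  -3  5  -4  |  32 ]
[ 0   0  4  -5  |  40 ]
[ 0   0  0  -3  |  12 ]
Back-substitution:
t = (12) / -3 = -4
w = (40 - (-5)*(-4)) / 4 = 5
v = (32 - (5)*(5) - (-4)*(-4)) / -3 = 3
u = (7 - (-4)*(3) - (1)*(5) - (1)*(-4)) / 6 = 3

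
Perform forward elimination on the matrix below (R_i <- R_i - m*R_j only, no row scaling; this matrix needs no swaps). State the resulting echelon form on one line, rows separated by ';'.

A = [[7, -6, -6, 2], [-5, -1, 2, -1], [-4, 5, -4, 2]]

REF = [7 -6 -6 2; 0 -37/7 -16/7 3/7; 0 0 -300/37 121/37]

Forward elimination:
R2 <- R2 - (-5/7)*R1:  [     0  -37/7  -16/7    3/7 ]
R3 <- R3 - (-4/7)*R1:  [     0   11/7  -52/7   22/7 ]
R3 <- R3 - (-11/37)*R2:  [       0        0  -300/37   121/37 ]
Row echelon form:
[ 7     -6       -6       2 ]
[ 0  -37/7    -16/7     3/7 ]
[ 0      0  -300/37  121/37 ]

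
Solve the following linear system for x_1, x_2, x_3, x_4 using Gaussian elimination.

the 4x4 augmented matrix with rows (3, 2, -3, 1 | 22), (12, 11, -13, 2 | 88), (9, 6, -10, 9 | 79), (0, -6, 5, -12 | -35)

Forward elimination on [A|b]:
R2 <- R2 - (4)*R1:  [  0   3  -1  -2   0 ]
R3 <- R3 - (3)*R1:  [  0   0  -1   6  13 ]
R4 <- R4 - (-2)*R2:  [   0    0    3  -16  -35 ]
R4 <- R4 - (-3)*R3:  [ 0  0  0  2  4 ]
Row echelon form:
[ 3  2  -3   1  |  22 ]
[ 0  3  -1  -2  |   0 ]
[ 0  0  -1   6  |  13 ]
[ 0  0   0   2  |   4 ]
Back-substitution:
x_4 = (4) / 2 = 2
x_3 = (13 - (6)*(2)) / -1 = -1
x_2 = (0 - (-1)*(-1) - (-2)*(2)) / 3 = 1
x_1 = (22 - (2)*(1) - (-3)*(-1) - (1)*(2)) / 3 = 5

(5, 1, -1, 2)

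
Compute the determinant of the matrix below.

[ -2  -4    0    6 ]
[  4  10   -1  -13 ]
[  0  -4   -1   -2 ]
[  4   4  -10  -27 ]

det(A) = -12

Forward elimination:
R2 <- R2 - (-2)*R1:  [  0   2  -1  -1 ]
R4 <- R4 - (-2)*R1:  [   0   -4  -10  -15 ]
R3 <- R3 - (-2)*R2:  [  0   0  -3  -4 ]
R4 <- R4 - (-2)*R2:  [   0    0  -12  -17 ]
R4 <- R4 - (4)*R3:  [  0   0   0  -1 ]
Upper-triangular form:
[ -2  -4   0   6 ]
[  0   2  -1  -1 ]
[  0   0  -3  -4 ]
[  0   0   0  -1 ]
det(A) = (-1)^0 * (-2) * (2) * (-3) * (-1) = -12  (0 row swaps -> sign +1)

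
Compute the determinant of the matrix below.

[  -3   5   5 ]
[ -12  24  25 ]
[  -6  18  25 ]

Forward elimination:
R2 <- R2 - (4)*R1:  [ 0  4  5 ]
R3 <- R3 - (2)*R1:  [  0   8  15 ]
R3 <- R3 - (2)*R2:  [ 0  0  5 ]
Upper-triangular form:
[ -3  5  5 ]
[  0  4  5 ]
[  0  0  5 ]
det(A) = (-1)^0 * (-3) * (4) * (5) = -60  (0 row swaps -> sign +1)

det(A) = -60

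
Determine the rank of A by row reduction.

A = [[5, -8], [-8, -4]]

rank(A) = 2

Row reduction:
R2 <- R2 - (-8/5)*R1:  [     0  -84/5 ]
Row echelon form:
[ 5     -8 ]
[ 0  -84/5 ]
Nonzero rows / pivot columns: 2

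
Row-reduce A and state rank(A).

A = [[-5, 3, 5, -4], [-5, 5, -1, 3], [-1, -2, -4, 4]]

Row reduction:
R2 <- R2 - (1)*R1:  [  0   2  -6   7 ]
R3 <- R3 - (1/5)*R1:  [     0  -13/5     -5   24/5 ]
R3 <- R3 - (-13/10)*R2:  [      0       0   -64/5  139/10 ]
Row echelon form:
[ -5  3      5      -4 ]
[  0  2     -6       7 ]
[  0  0  -64/5  139/10 ]
Nonzero rows / pivot columns: 3

rank(A) = 3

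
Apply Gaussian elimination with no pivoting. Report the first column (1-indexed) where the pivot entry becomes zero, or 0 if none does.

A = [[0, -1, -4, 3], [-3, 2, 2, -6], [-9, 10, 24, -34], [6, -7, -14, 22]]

first zero-pivot column = 1

Naive forward elimination:
Pivot entry (1,1) is zero but row 2 has -3 in column 1 -> naive elimination stops; a row interchange (e.g. R1 <-> R2) would be required here.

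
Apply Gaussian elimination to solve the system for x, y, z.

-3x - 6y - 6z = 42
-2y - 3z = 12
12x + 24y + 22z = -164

(-4, -3, -2)

Forward elimination on [A|b]:
R3 <- R3 - (-4)*R1:  [  0   0  -2   4 ]
Row echelon form:
[ -3  -6  -6  |  42 ]
[  0  -2  -3  |  12 ]
[  0   0  -2  |   4 ]
Back-substitution:
z = (4) / -2 = -2
y = (12 - (-3)*(-2)) / -2 = -3
x = (42 - (-6)*(-3) - (-6)*(-2)) / -3 = -4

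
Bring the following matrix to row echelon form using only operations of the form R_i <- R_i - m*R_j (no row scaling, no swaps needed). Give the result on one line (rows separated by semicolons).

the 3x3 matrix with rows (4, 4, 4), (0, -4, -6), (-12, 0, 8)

Forward elimination:
R3 <- R3 - (-3)*R1:  [  0  12  20 ]
R3 <- R3 - (-3)*R2:  [ 0  0  2 ]
Row echelon form:
[ 4   4   4 ]
[ 0  -4  -6 ]
[ 0   0   2 ]

REF = [4 4 4; 0 -4 -6; 0 0 2]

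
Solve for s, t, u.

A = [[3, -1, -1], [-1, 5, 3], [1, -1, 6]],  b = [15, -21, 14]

(4, -4, 1)

Forward elimination on [A|b]:
R2 <- R2 - (-1/3)*R1:  [    0  14/3   8/3   -16 ]
R3 <- R3 - (1/3)*R1:  [    0  -2/3  19/3     9 ]
R3 <- R3 - (-1/7)*R2:  [    0     0  47/7  47/7 ]
Row echelon form:
[ 3    -1    -1  |    15 ]
[ 0  14/3   8/3  |   -16 ]
[ 0     0  47/7  |  47/7 ]
Back-substitution:
u = (47/7) / (47/7) = 1
t = (-16 - (8/3)*(1)) / (14/3) = -4
s = (15 - (-1)*(-4) - (-1)*(1)) / 3 = 4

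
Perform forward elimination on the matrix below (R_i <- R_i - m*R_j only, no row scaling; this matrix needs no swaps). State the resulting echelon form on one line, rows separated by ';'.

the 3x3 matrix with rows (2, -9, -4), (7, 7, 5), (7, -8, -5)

REF = [2 -9 -4; 0 77/2 19; 0 0 -200/77]

Forward elimination:
R2 <- R2 - (7/2)*R1:  [    0  77/2    19 ]
R3 <- R3 - (7/2)*R1:  [    0  47/2     9 ]
R3 <- R3 - (47/77)*R2:  [       0        0  -200/77 ]
Row echelon form:
[ 2    -9       -4 ]
[ 0  77/2       19 ]
[ 0     0  -200/77 ]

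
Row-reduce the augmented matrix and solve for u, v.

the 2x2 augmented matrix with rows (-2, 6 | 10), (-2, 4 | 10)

Forward elimination on [A|b]:
R2 <- R2 - (1)*R1:  [  0  -2   0 ]
Row echelon form:
[ -2   6  |  10 ]
[  0  -2  |   0 ]
Back-substitution:
v = (0) / -2 = 0
u = (10 - (6)*(0)) / -2 = -5

(-5, 0)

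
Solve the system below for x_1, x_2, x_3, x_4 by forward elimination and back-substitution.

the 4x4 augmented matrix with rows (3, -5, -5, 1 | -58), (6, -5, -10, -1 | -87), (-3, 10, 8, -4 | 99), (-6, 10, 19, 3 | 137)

Forward elimination on [A|b]:
R2 <- R2 - (2)*R1:  [  0   5   0  -3  29 ]
R3 <- R3 - (-1)*R1:  [  0   5   3  -3  41 ]
R4 <- R4 - (-2)*R1:  [  0   0   9   5  21 ]
R3 <- R3 - (1)*R2:  [  0   0   3   0  12 ]
R4 <- R4 - (3)*R3:  [   0    0    0    5  -15 ]
Row echelon form:
[ 3  -5  -5   1  |  -58 ]
[ 0   5   0  -3  |   29 ]
[ 0   0   3   0  |   12 ]
[ 0   0   0   5  |  -15 ]
Back-substitution:
x_4 = (-15) / 5 = -3
x_3 = (12) / 3 = 4
x_2 = (29 - (-3)*(-3)) / 5 = 4
x_1 = (-58 - (-5)*(4) - (-5)*(4) - (1)*(-3)) / 3 = -5

(-5, 4, 4, -3)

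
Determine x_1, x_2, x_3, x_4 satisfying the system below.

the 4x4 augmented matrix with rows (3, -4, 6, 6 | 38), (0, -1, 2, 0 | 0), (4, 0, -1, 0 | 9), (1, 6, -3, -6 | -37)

Forward elimination on [A|b]:
R3 <- R3 - (4/3)*R1:  [      0    16/3      -9      -8  -125/3 ]
R4 <- R4 - (1/3)*R1:  [      0    22/3      -5      -8  -149/3 ]
R3 <- R3 - (-16/3)*R2:  [      0       0     5/3      -8  -125/3 ]
R4 <- R4 - (-22/3)*R2:  [      0       0    29/3      -8  -149/3 ]
R4 <- R4 - (29/5)*R3:  [     0      0      0  192/5    192 ]
Row echelon form:
[ 3  -4    6      6  |      38 ]
[ 0  -1    2      0  |       0 ]
[ 0   0  5/3     -8  |  -125/3 ]
[ 0   0    0  192/5  |     192 ]
Back-substitution:
x_4 = (192) / (192/5) = 5
x_3 = (-125/3 - (-8)*(5)) / (5/3) = -1
x_2 = (0 - (2)*(-1)) / -1 = -2
x_1 = (38 - (-4)*(-2) - (6)*(-1) - (6)*(5)) / 3 = 2

(2, -2, -1, 5)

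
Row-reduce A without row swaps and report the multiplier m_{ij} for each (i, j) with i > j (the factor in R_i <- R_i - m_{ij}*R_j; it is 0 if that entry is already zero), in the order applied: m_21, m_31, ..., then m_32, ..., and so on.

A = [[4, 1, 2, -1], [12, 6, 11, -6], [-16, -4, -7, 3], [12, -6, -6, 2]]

multipliers: 3, -4, 3, 0, -3, 3

Forward elimination:
R2 <- R2 - (3)*R1:  [  0   3   5  -3 ]
R3 <- R3 - (-4)*R1:  [  0   0   1  -1 ]
R4 <- R4 - (3)*R1:  [   0   -9  -12    5 ]
R3: entry in column 2 is already 0 -> m_{32} = 0 (no row operation needed)
R4 <- R4 - (-3)*R2:  [  0   0   3  -4 ]
R4 <- R4 - (3)*R3:  [  0   0   0  -1 ]
Multipliers (in order of application): m_{21} = 3, m_{31} = -4, m_{41} = 3, m_{32} = 0, m_{42} = -3, m_{43} = 3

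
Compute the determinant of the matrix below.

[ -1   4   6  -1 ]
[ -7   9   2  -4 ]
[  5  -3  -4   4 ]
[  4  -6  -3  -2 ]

Forward elimination:
R2 <- R2 - (7)*R1:  [   0  -19  -40    3 ]
R3 <- R3 - (-5)*R1:  [  0  17  26  -1 ]
R4 <- R4 - (-4)*R1:  [  0  10  21  -6 ]
R3 <- R3 - (-17/19)*R2:  [       0        0  -186/19    32/19 ]
R4 <- R4 - (-10/19)*R2:  [      0       0   -1/19  -84/19 ]
R4 <- R4 - (1/186)*R3:  [       0        0        0  -412/93 ]
Upper-triangular form:
[ -1    4        6       -1 ]
[  0  -19      -40        3 ]
[  0    0  -186/19    32/19 ]
[  0    0        0  -412/93 ]
det(A) = (-1)^0 * (-1) * (-19) * (-186/19) * (-412/93) = 824  (0 row swaps -> sign +1)

det(A) = 824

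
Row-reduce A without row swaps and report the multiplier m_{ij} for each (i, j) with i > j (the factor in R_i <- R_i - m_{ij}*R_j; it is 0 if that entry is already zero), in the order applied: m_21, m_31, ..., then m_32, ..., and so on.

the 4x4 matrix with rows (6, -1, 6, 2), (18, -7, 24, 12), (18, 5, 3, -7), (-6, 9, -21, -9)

Forward elimination:
R2 <- R2 - (3)*R1:  [  0  -4   6   6 ]
R3 <- R3 - (3)*R1:  [   0    8  -15  -13 ]
R4 <- R4 - (-1)*R1:  [   0    8  -15   -7 ]
R3 <- R3 - (-2)*R2:  [  0   0  -3  -1 ]
R4 <- R4 - (-2)*R2:  [  0   0  -3   5 ]
R4 <- R4 - (1)*R3:  [ 0  0  0  6 ]
Multipliers (in order of application): m_{21} = 3, m_{31} = 3, m_{41} = -1, m_{32} = -2, m_{42} = -2, m_{43} = 1

multipliers: 3, 3, -1, -2, -2, 1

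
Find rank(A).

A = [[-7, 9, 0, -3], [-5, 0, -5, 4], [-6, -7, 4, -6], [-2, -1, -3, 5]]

rank(A) = 4

Row reduction:
R2 <- R2 - (5/7)*R1:  [     0  -45/7     -5   43/7 ]
R3 <- R3 - (6/7)*R1:  [      0  -103/7       4   -24/7 ]
R4 <- R4 - (2/7)*R1:  [     0  -25/7     -3   41/7 ]
R3 <- R3 - (103/45)*R2:  [       0        0    139/9  -787/45 ]
R4 <- R4 - (5/9)*R2:  [    0     0  -2/9  22/9 ]
R4 <- R4 - (-2/139)*R3:  [        0         0         0  1524/695 ]
Row echelon form:
[ -7      9      0        -3 ]
[  0  -45/7     -5      43/7 ]
[  0      0  139/9   -787/45 ]
[  0      0      0  1524/695 ]
Nonzero rows / pivot columns: 4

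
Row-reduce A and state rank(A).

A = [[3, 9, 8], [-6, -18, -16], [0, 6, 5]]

rank(A) = 2

Row reduction:
R2 <- R2 - (-2)*R1:  [ 0  0  0 ]
R2 <-> R3   (pivot in column 2 was zero)
[ 3  9  8 ]
[ 0  6  5 ]
[ 0  0  0 ]
Row echelon form:
[ 3  9  8 ]
[ 0  6  5 ]
[ 0  0  0 ]
Nonzero rows / pivot columns: 2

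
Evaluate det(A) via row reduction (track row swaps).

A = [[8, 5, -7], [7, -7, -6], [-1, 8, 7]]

Forward elimination:
R2 <- R2 - (7/8)*R1:  [     0  -91/8    1/8 ]
R3 <- R3 - (-1/8)*R1:  [    0  69/8  49/8 ]
R3 <- R3 - (-69/91)*R2:  [      0       0  566/91 ]
Upper-triangular form:
[ 8      5      -7 ]
[ 0  -91/8     1/8 ]
[ 0      0  566/91 ]
det(A) = (-1)^0 * (8) * (-91/8) * (566/91) = -566  (0 row swaps -> sign +1)

det(A) = -566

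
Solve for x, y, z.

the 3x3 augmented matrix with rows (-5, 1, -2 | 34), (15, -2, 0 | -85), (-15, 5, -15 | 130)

Forward elimination on [A|b]:
R2 <- R2 - (-3)*R1:  [  0   1  -6  17 ]
R3 <- R3 - (3)*R1:  [  0   2  -9  28 ]
R3 <- R3 - (2)*R2:  [  0   0   3  -6 ]
Row echelon form:
[ -5  1  -2  |  34 ]
[  0  1  -6  |  17 ]
[  0  0   3  |  -6 ]
Back-substitution:
z = (-6) / 3 = -2
y = (17 - (-6)*(-2)) / 1 = 5
x = (34 - (1)*(5) - (-2)*(-2)) / -5 = -5

(-5, 5, -2)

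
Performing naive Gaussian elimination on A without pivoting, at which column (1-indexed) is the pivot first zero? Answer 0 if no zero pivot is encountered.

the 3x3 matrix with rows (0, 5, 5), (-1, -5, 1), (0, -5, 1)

Naive forward elimination:
Pivot entry (1,1) is zero but row 2 has -1 in column 1 -> naive elimination stops; a row interchange (e.g. R1 <-> R2) would be required here.

first zero-pivot column = 1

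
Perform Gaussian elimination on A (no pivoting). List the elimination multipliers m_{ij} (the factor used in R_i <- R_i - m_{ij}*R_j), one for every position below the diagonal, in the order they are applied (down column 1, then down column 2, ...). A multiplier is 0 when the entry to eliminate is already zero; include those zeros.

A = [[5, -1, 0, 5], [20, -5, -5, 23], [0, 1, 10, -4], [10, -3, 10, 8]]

multipliers: 4, 0, 2, -1, 1, 3

Forward elimination:
R2 <- R2 - (4)*R1:  [  0  -1  -5   3 ]
R3: entry in column 1 is already 0 -> m_{31} = 0 (no row operation needed)
R4 <- R4 - (2)*R1:  [  0  -1  10  -2 ]
R3 <- R3 - (-1)*R2:  [  0   0   5  -1 ]
R4 <- R4 - (1)*R2:  [  0   0  15  -5 ]
R4 <- R4 - (3)*R3:  [  0   0   0  -2 ]
Multipliers (in order of application): m_{21} = 4, m_{31} = 0, m_{41} = 2, m_{32} = -1, m_{42} = 1, m_{43} = 3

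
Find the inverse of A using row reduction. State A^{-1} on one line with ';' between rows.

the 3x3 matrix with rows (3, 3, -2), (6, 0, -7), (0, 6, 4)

inverse = [-7/3 4/3 7/6; 4/3 -2/3 -1/2; -2 1 1]

Gauss-Jordan on [A | I]:
R1 <- (1/3)*R1:  [    1     1  -2/3  |   1/3     0     0 ]
R2 <- R2 - (6)*R1:  [  0  -6  -3  |  -2   1   0 ]
R2 <- (1/-6)*R2:  [    0     1   1/2  |   1/3  -1/6     0 ]
R1 <- R1 - (1)*R2:  [    1     0  -7/6  |     0   1/6     0 ]
R3 <- R3 - (6)*R2:  [  0   0   1  |  -2   1   1 ]
R1 <- R1 - (-7/6)*R3:  [    1     0     0  |  -7/3   4/3   7/6 ]
R2 <- R2 - (1/2)*R3:  [    0     1     0  |   4/3  -2/3  -1/2 ]
Right block of [I | A^{-1}] is the inverse:
[ -7/3   4/3   7/6 ]
[  4/3  -2/3  -1/2 ]
[   -2     1     1 ]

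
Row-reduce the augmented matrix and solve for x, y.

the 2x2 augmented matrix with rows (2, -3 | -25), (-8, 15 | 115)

Forward elimination on [A|b]:
R2 <- R2 - (-4)*R1:  [  0   3  15 ]
Row echelon form:
[ 2  -3  |  -25 ]
[ 0   3  |   15 ]
Back-substitution:
y = (15) / 3 = 5
x = (-25 - (-3)*(5)) / 2 = -5

(-5, 5)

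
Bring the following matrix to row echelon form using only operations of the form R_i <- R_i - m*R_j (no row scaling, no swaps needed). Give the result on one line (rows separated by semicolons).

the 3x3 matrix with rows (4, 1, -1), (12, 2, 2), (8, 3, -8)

Forward elimination:
R2 <- R2 - (3)*R1:  [  0  -1   5 ]
R3 <- R3 - (2)*R1:  [  0   1  -6 ]
R3 <- R3 - (-1)*R2:  [  0   0  -1 ]
Row echelon form:
[ 4   1  -1 ]
[ 0  -1   5 ]
[ 0   0  -1 ]

REF = [4 1 -1; 0 -1 5; 0 0 -1]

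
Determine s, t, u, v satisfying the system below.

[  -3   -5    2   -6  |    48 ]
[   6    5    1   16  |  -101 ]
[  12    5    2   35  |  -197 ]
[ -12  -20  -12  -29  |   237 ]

(0, -4, -1, -5)

Forward elimination on [A|b]:
R2 <- R2 - (-2)*R1:  [  0  -5   5   4  -5 ]
R3 <- R3 - (-4)*R1:  [   0  -15   10   11   -5 ]
R4 <- R4 - (4)*R1:  [   0    0  -20   -5   45 ]
R3 <- R3 - (3)*R2:  [  0   0  -5  -1  10 ]
R4 <- R4 - (4)*R3:  [  0   0   0  -1   5 ]
Row echelon form:
[ -3  -5   2  -6  |  48 ]
[  0  -5   5   4  |  -5 ]
[  0   0  -5  -1  |  10 ]
[  0   0   0  -1  |   5 ]
Back-substitution:
v = (5) / -1 = -5
u = (10 - (-1)*(-5)) / -5 = -1
t = (-5 - (5)*(-1) - (4)*(-5)) / -5 = -4
s = (48 - (-5)*(-4) - (2)*(-1) - (-6)*(-5)) / -3 = 0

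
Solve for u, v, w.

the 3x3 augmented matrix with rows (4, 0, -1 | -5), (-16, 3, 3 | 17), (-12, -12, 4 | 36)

Forward elimination on [A|b]:
R2 <- R2 - (-4)*R1:  [  0   3  -1  -3 ]
R3 <- R3 - (-3)*R1:  [   0  -12    1   21 ]
R3 <- R3 - (-4)*R2:  [  0   0  -3   9 ]
Row echelon form:
[ 4  0  -1  |  -5 ]
[ 0  3  -1  |  -3 ]
[ 0  0  -3  |   9 ]
Back-substitution:
w = (9) / -3 = -3
v = (-3 - (-1)*(-3)) / 3 = -2
u = (-5 - (-1)*(-3)) / 4 = -2

(-2, -2, -3)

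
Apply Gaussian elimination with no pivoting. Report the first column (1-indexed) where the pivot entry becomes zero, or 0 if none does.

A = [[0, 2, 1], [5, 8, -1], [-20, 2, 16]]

first zero-pivot column = 1

Naive forward elimination:
Pivot entry (1,1) is zero but row 2 has 5 in column 1 -> naive elimination stops; a row interchange (e.g. R1 <-> R2) would be required here.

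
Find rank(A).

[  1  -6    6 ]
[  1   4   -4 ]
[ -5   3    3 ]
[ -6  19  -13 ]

Row reduction:
R2 <- R2 - (1)*R1:  [   0   10  -10 ]
R3 <- R3 - (-5)*R1:  [   0  -27   33 ]
R4 <- R4 - (-6)*R1:  [   0  -17   23 ]
R3 <- R3 - (-27/10)*R2:  [ 0  0  6 ]
R4 <- R4 - (-17/10)*R2:  [ 0  0  6 ]
R4 <- R4 - (1)*R3:  [ 0  0  0 ]
Row echelon form:
[ 1  -6    6 ]
[ 0  10  -10 ]
[ 0   0    6 ]
[ 0   0    0 ]
Nonzero rows / pivot columns: 3

rank(A) = 3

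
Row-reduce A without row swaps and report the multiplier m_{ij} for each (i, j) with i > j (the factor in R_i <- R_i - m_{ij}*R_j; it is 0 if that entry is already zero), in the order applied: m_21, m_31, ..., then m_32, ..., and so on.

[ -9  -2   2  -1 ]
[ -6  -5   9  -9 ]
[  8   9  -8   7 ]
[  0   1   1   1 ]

Forward elimination:
R2 <- R2 - (2/3)*R1:  [     0  -11/3   23/3  -25/3 ]
R3 <- R3 - (-8/9)*R1:  [     0   65/9  -56/9   55/9 ]
R4: entry in column 1 is already 0 -> m_{41} = 0 (no row operation needed)
R3 <- R3 - (-65/33)*R2:  [       0        0   293/33  -340/33 ]
R4 <- R4 - (-3/11)*R2:  [      0       0   34/11  -14/11 ]
R4 <- R4 - (102/293)*R3:  [       0        0        0  678/293 ]
Multipliers (in order of application): m_{21} = 2/3, m_{31} = -8/9, m_{41} = 0, m_{32} = -65/33, m_{42} = -3/11, m_{43} = 102/293

multipliers: 2/3, -8/9, 0, -65/33, -3/11, 102/293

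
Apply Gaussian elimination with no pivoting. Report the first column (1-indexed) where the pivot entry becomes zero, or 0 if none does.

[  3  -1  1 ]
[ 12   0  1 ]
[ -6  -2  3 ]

first zero-pivot column = 0

Naive forward elimination:
R2 <- R2 - (4)*R1:  [  0   4  -3 ]
R3 <- R3 - (-2)*R1:  [  0  -4   5 ]
R3 <- R3 - (-1)*R2:  [ 0  0  2 ]
All pivots nonzero; naive elimination completes without hitting a zero pivot.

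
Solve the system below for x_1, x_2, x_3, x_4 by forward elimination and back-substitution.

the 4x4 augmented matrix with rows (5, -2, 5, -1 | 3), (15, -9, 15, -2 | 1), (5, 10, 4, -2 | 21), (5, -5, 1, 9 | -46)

(1, 1, -1, -5)

Forward elimination on [A|b]:
R2 <- R2 - (3)*R1:  [  0  -3   0   1  -8 ]
R3 <- R3 - (1)*R1:  [  0  12  -1  -1  18 ]
R4 <- R4 - (1)*R1:  [   0   -3   -4   10  -49 ]
R3 <- R3 - (-4)*R2:  [   0    0   -1    3  -14 ]
R4 <- R4 - (1)*R2:  [   0    0   -4    9  -41 ]
R4 <- R4 - (4)*R3:  [  0   0   0  -3  15 ]
Row echelon form:
[ 5  -2   5  -1  |    3 ]
[ 0  -3   0   1  |   -8 ]
[ 0   0  -1   3  |  -14 ]
[ 0   0   0  -3  |   15 ]
Back-substitution:
x_4 = (15) / -3 = -5
x_3 = (-14 - (3)*(-5)) / -1 = -1
x_2 = (-8 - (1)*(-5)) / -3 = 1
x_1 = (3 - (-2)*(1) - (5)*(-1) - (-1)*(-5)) / 5 = 1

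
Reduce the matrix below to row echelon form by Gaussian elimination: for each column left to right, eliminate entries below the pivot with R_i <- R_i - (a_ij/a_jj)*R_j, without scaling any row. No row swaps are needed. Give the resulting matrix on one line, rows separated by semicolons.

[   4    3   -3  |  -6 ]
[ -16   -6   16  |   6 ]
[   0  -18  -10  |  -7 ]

Forward elimination:
R2 <- R2 - (-4)*R1:  [   0    6    4  -18 ]
R3 <- R3 - (-3)*R2:  [   0    0    2  -61 ]
Row echelon form:
[ 4  3  -3  |   -6 ]
[ 0  6   4  |  -18 ]
[ 0  0   2  |  -61 ]

REF = [4 3 -3 -6; 0 6 4 -18; 0 0 2 -61]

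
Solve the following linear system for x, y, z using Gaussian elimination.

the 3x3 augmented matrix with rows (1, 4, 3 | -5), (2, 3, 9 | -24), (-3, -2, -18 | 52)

(0, 1, -3)

Forward elimination on [A|b]:
R2 <- R2 - (2)*R1:  [   0   -5    3  -14 ]
R3 <- R3 - (-3)*R1:  [  0  10  -9  37 ]
R3 <- R3 - (-2)*R2:  [  0   0  -3   9 ]
Row echelon form:
[ 1   4   3  |   -5 ]
[ 0  -5   3  |  -14 ]
[ 0   0  -3  |    9 ]
Back-substitution:
z = (9) / -3 = -3
y = (-14 - (3)*(-3)) / -5 = 1
x = (-5 - (4)*(1) - (3)*(-3)) / 1 = 0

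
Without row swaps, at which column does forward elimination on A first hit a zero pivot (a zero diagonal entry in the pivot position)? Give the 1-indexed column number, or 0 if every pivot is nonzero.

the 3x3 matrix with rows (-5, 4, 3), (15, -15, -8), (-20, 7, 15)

first zero-pivot column = 3

Naive forward elimination:
R2 <- R2 - (-3)*R1:  [  0  -3   1 ]
R3 <- R3 - (4)*R1:  [  0  -9   3 ]
R3 <- R3 - (3)*R2:  [ 0  0  0 ]
Matrix at this point:
[ -5   4  3 ]
[  0  -3  1 ]
[  0   0  0 ]
Pivot entry (3,3) in the last row is zero and there are no rows below to swap with -> zero pivot in column 3 (A is singular).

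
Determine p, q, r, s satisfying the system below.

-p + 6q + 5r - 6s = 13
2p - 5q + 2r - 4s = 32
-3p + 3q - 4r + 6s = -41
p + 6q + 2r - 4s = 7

(3, -2, 2, -3)

Forward elimination on [A|b]:
R2 <- R2 - (-2)*R1:  [   0    7   12  -16   58 ]
R3 <- R3 - (3)*R1:  [   0  -15  -19   24  -80 ]
R4 <- R4 - (-1)*R1:  [   0   12    7  -10   20 ]
R3 <- R3 - (-15/7)*R2:  [     0      0   47/7  -72/7  310/7 ]
R4 <- R4 - (12/7)*R2:  [      0       0   -95/7   122/7  -556/7 ]
R4 <- R4 - (-95/47)*R3:  [       0        0        0  -158/47   474/47 ]
Row echelon form:
[ -1  6     5       -6  |      13 ]
[  0  7    12      -16  |      58 ]
[  0  0  47/7    -72/7  |   310/7 ]
[  0  0     0  -158/47  |  474/47 ]
Back-substitution:
s = (474/47) / (-158/47) = -3
r = (310/7 - (-72/7)*(-3)) / (47/7) = 2
q = (58 - (12)*(2) - (-16)*(-3)) / 7 = -2
p = (13 - (6)*(-2) - (5)*(2) - (-6)*(-3)) / -1 = 3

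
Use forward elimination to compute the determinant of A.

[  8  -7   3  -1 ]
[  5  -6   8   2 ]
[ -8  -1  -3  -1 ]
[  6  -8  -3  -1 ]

det(A) = 1190

Forward elimination:
R2 <- R2 - (5/8)*R1:  [     0  -13/8   49/8   21/8 ]
R3 <- R3 - (-1)*R1:  [  0  -8   0  -2 ]
R4 <- R4 - (3/4)*R1:  [     0  -11/4  -21/4   -1/4 ]
R3 <- R3 - (64/13)*R2:  [       0        0  -392/13  -194/13 ]
R4 <- R4 - (22/13)*R2:  [       0        0  -203/13   -61/13 ]
R4 <- R4 - (29/56)*R3:  [     0      0      0  85/28 ]
Upper-triangular form:
[ 8     -7        3       -1 ]
[ 0  -13/8     49/8     21/8 ]
[ 0      0  -392/13  -194/13 ]
[ 0      0        0    85/28 ]
det(A) = (-1)^0 * (8) * (-13/8) * (-392/13) * (85/28) = 1190  (0 row swaps -> sign +1)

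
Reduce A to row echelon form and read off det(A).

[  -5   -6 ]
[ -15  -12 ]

det(A) = -30

Forward elimination:
R2 <- R2 - (3)*R1:  [ 0  6 ]
Upper-triangular form:
[ -5  -6 ]
[  0   6 ]
det(A) = (-1)^0 * (-5) * (6) = -30  (0 row swaps -> sign +1)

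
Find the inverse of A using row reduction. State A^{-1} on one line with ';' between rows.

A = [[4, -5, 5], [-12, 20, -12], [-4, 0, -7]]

inverse = [-7 -7/4 -2; -9/5 -2/5 -3/5; 4 1 1]

Gauss-Jordan on [A | I]:
R1 <- (1/4)*R1:  [    1  -5/4   5/4  |   1/4     0     0 ]
R2 <- R2 - (-12)*R1:  [ 0  5  3  |  3  1  0 ]
R3 <- R3 - (-4)*R1:  [  0  -5  -2  |   1   0   1 ]
R2 <- (1/5)*R2:  [   0    1  3/5  |  3/5  1/5    0 ]
R1 <- R1 - (-5/4)*R2:  [   1    0    2  |    1  1/4    0 ]
R3 <- R3 - (-5)*R2:  [ 0  0  1  |  4  1  1 ]
R1 <- R1 - (2)*R3:  [    1     0     0  |    -7  -7/4    -2 ]
R2 <- R2 - (3/5)*R3:  [    0     1     0  |  -9/5  -2/5  -3/5 ]
Right block of [I | A^{-1}] is the inverse:
[   -7  -7/4    -2 ]
[ -9/5  -2/5  -3/5 ]
[    4     1     1 ]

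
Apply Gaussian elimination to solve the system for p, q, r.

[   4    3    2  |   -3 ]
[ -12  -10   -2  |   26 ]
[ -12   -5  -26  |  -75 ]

Forward elimination on [A|b]:
R2 <- R2 - (-3)*R1:  [  0  -1   4  17 ]
R3 <- R3 - (-3)*R1:  [   0    4  -20  -84 ]
R3 <- R3 - (-4)*R2:  [   0    0   -4  -16 ]
Row echelon form:
[ 4   3   2  |   -3 ]
[ 0  -1   4  |   17 ]
[ 0   0  -4  |  -16 ]
Back-substitution:
r = (-16) / -4 = 4
q = (17 - (4)*(4)) / -1 = -1
p = (-3 - (3)*(-1) - (2)*(4)) / 4 = -2

(-2, -1, 4)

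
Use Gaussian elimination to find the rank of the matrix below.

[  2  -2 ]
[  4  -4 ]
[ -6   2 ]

rank(A) = 2

Row reduction:
R2 <- R2 - (2)*R1:  [ 0  0 ]
R3 <- R3 - (-3)*R1:  [  0  -4 ]
R2 <-> R3   (pivot in column 2 was zero)
[ 2  -2 ]
[ 0  -4 ]
[ 0   0 ]
Row echelon form:
[ 2  -2 ]
[ 0  -4 ]
[ 0   0 ]
Nonzero rows / pivot columns: 2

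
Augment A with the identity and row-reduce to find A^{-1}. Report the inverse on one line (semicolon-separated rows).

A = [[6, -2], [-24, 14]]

Gauss-Jordan on [A | I]:
R1 <- (1/6)*R1:  [    1  -1/3  |   1/6     0 ]
R2 <- R2 - (-24)*R1:  [ 0  6  |  4  1 ]
R2 <- (1/6)*R2:  [   0    1  |  2/3  1/6 ]
R1 <- R1 - (-1/3)*R2:  [    1     0  |  7/18  1/18 ]
Right block of [I | A^{-1}] is the inverse:
[ 7/18  1/18 ]
[  2/3   1/6 ]

inverse = [7/18 1/18; 2/3 1/6]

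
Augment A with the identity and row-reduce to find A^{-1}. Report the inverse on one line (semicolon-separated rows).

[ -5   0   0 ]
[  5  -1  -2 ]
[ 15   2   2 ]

inverse = [-1/5 0 0; 4 1 1; -5/2 -1 -1/2]

Gauss-Jordan on [A | I]:
R1 <- (1/-5)*R1:  [    1     0     0  |  -1/5     0     0 ]
R2 <- R2 - (5)*R1:  [  0  -1  -2  |   1   1   0 ]
R3 <- R3 - (15)*R1:  [ 0  2  2  |  3  0  1 ]
R2 <- (1/-1)*R2:  [  0   1   2  |  -1  -1   0 ]
R3 <- R3 - (2)*R2:  [  0   0  -2  |   5   2   1 ]
R3 <- (1/-2)*R3:  [    0     0     1  |  -5/2    -1  -1/2 ]
R2 <- R2 - (2)*R3:  [ 0  1  0  |  4  1  1 ]
Right block of [I | A^{-1}] is the inverse:
[ -1/5   0     0 ]
[    4   1     1 ]
[ -5/2  -1  -1/2 ]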